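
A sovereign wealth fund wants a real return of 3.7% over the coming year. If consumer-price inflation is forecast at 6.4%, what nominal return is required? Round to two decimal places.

By the Fisher equation, 1 + r_nom = (1 + 3.7%)(1 + 6.4%) = 1.037 × 1.064 = 1.103368.
So r_nom = 10.3368%.

10.34%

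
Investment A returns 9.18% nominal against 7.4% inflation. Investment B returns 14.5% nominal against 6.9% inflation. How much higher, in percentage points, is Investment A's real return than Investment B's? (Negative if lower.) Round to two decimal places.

-5.45

Investment A real return: 1.0918/1.074 − 1 = 1.657%.
Investment B real return: 1.145/1.069 − 1 = 7.109%.
Difference: 1.657 − 7.109 = -5.452 pp.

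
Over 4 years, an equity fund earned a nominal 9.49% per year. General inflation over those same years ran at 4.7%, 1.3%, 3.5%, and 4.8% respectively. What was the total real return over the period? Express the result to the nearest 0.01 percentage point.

24.92%

Cumulative inflation factor: 1.047 × 1.013 × 1.035 × 1.048 ≈ 1.15042.
Nominal growth factor: 1.43714. Real growth factor = 1.43714 / 1.15042 ≈ 1.24922.
Total real return ≈ 24.9223%.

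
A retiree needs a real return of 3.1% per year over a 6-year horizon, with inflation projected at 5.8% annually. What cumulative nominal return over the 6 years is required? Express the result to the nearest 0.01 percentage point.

Required annual nominal rate: (1+3.1%)(1+5.8%) − 1 = 9.0798%.
Cumulative over 6 years: (1 + 0.090798)^6 − 1 ≈ 0.68448.

68.45%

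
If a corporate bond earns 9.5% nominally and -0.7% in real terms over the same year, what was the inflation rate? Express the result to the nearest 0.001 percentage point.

From (1+r_nom) = (1+r_real)(1+π), we get 1+π = (1 + 9.5%)/(1 − 0.7%) = 1.095/0.993 ≈ 1.10272.
So π ≈ 10.2719%.

10.272%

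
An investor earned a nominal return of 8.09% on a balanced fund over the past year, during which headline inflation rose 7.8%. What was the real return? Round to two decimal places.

Real return via the Fisher equation: (1 + 8.09%)/(1 + 7.8%) − 1 = 1.0809/1.078 − 1 ≈ 0.00269.

0.27%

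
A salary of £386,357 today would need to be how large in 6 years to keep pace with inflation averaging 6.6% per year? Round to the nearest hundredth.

£566,933.36

Cumulative price-level factor: (1+6.6%)^6 ≈ 1.4673821377.
Multiplying £386,357 by the price-level factor gives the future nominal sum.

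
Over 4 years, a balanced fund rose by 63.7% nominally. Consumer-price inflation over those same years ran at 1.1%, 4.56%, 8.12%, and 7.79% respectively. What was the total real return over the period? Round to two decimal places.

Cumulative inflation factor: 1.011 × 1.0456 × 1.0812 × 1.0779 ≈ 1.23197.
Nominal growth factor: 1.63700. Real growth factor = 1.63700 / 1.23197 ≈ 1.32876.
Total real return ≈ 32.8763%.

32.88%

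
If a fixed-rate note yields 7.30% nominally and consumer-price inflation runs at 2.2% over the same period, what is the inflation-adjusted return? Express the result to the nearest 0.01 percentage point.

4.99%

Real return via the Fisher equation: (1 + 7.30%)/(1 + 2.2%) − 1 = 1.0730/1.022 − 1 ≈ 0.04990.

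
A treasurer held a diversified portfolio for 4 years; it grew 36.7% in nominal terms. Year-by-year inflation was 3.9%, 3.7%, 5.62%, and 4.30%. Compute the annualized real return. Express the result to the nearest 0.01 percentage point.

3.59%

Cumulative inflation factor: 1.039 × 1.037 × 1.0562 × 1.0430 ≈ 1.18693.
Nominal growth factor: 1.36700. Real growth factor = 1.36700 / 1.18693 ≈ 1.15171.
Annualized: 1.15171^(1/4) − 1 ≈ 0.03594.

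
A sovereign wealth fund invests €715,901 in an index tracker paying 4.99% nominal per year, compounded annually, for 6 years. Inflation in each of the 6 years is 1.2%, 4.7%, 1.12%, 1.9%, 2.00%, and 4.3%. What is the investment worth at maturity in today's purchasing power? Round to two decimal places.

Nominal value at maturity: €715,901 × (1 + 4.99%)^6 ≈ €958,827.72.
Price-level factor over 6 years: 1.012 × 1.047 × 1.0112 × 1.019 × 1.0200 × 1.043 ≈ 1.1615099094.
Dividing the nominal maturity value by the price-level factor gives the value in today's money.

€825,501.11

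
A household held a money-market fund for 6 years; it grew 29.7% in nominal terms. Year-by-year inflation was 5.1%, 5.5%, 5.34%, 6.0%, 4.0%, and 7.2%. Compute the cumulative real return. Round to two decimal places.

Cumulative inflation factor: 1.051 × 1.055 × 1.0534 × 1.060 × 1.040 × 1.072 ≈ 1.38033.
Nominal growth factor: 1.29700. Real growth factor = 1.29700 / 1.38033 ≈ 0.93963.
Total real return ≈ -6.0369%.

-6.04%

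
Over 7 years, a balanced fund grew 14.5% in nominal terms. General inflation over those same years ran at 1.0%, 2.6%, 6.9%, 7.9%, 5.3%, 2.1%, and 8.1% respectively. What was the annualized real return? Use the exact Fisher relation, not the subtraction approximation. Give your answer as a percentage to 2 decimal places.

Cumulative inflation factor: 1.010 × 1.026 × 1.069 × 1.079 × 1.053 × 1.021 × 1.081 ≈ 1.38915.
Nominal growth factor: 1.14500. Real growth factor = 1.14500 / 1.38915 ≈ 0.82425.
Annualized: 0.82425^(1/7) − 1 ≈ -0.02723.

-2.72%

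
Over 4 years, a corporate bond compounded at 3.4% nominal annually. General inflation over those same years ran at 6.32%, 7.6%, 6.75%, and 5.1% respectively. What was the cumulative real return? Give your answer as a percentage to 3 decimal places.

Cumulative inflation factor: 1.0632 × 1.076 × 1.0675 × 1.051 ≈ 1.28351.
Nominal growth factor: 1.14309. Real growth factor = 1.14309 / 1.28351 ≈ 0.89060.
Total real return ≈ -10.9397%.

-10.940%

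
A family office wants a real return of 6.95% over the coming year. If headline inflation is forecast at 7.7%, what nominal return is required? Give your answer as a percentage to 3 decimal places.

By the Fisher equation, 1 + r_nom = (1 + 6.95%)(1 + 7.7%) = 1.0695 × 1.077 = 1.1518515.
So r_nom = 15.18515%.

15.185%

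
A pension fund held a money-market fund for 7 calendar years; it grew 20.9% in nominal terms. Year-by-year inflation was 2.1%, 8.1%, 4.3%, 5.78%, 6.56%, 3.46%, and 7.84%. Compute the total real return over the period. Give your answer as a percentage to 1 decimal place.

Cumulative inflation factor: 1.021 × 1.081 × 1.043 × 1.0578 × 1.0656 × 1.0346 × 1.0784 ≈ 1.44772.
Nominal growth factor: 1.20900. Real growth factor = 1.20900 / 1.44772 ≈ 0.83510.
Total real return ≈ -16.4896%.

-16.5%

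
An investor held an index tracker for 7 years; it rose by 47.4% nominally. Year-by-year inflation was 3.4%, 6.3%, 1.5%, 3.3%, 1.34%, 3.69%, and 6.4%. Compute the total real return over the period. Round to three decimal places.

Cumulative inflation factor: 1.034 × 1.063 × 1.015 × 1.033 × 1.0134 × 1.0369 × 1.064 ≈ 1.28849.
Nominal growth factor: 1.47400. Real growth factor = 1.47400 / 1.28849 ≈ 1.14398.
Total real return ≈ 14.3979%.

14.398%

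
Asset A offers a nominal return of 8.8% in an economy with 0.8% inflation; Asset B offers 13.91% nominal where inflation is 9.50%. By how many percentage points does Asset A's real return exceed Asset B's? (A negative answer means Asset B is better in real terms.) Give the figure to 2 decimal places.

3.91

Asset A real return: 1.088/1.008 − 1 = 7.937%.
Asset B real return: 1.1391/1.0950 − 1 = 4.027%.
Difference: 7.937 − 4.027 = 3.910 pp.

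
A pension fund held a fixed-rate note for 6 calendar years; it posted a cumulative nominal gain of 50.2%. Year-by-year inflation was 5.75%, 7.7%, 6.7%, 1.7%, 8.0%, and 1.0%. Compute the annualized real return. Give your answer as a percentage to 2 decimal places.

Cumulative inflation factor: 1.0575 × 1.077 × 1.067 × 1.017 × 1.080 × 1.010 ≈ 1.34811.
Nominal growth factor: 1.50200. Real growth factor = 1.50200 / 1.34811 ≈ 1.11415.
Annualized: 1.11415^(1/6) − 1 ≈ 0.01818.

1.82%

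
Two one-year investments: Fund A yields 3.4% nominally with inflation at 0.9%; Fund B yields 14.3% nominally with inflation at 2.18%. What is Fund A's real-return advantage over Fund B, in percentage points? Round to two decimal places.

Fund A real return: 1.034/1.009 − 1 = 2.478%.
Fund B real return: 1.143/1.0218 − 1 = 11.861%.
Difference: 2.478 − 11.861 = -9.383 pp.

-9.38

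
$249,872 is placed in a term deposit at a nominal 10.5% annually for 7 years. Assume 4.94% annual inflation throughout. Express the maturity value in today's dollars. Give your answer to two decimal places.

Nominal value at maturity: $249,872 × (1 + 10.5%)^7 ≈ $502,635.94.
Price-level factor over 7 years: (1 + 4.94%)^7 ≈ 1.4014816605.
The maturity value deflated by that factor is the answer in today's purchasing power.

$358,646.11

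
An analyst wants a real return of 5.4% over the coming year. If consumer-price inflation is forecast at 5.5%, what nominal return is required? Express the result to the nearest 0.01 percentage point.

By the Fisher equation, 1 + r_nom = (1 + 5.4%)(1 + 5.5%) = 1.054 × 1.055 = 1.11197.
So r_nom = 11.197%.

11.20%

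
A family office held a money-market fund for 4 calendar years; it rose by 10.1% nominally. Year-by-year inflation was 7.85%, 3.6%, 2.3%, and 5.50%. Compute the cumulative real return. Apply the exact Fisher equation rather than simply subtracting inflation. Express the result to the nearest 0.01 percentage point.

Cumulative inflation factor: 1.0785 × 1.036 × 1.023 × 1.0550 ≈ 1.20589.
Nominal growth factor: 1.10100. Real growth factor = 1.10100 / 1.20589 ≈ 0.91302.
Total real return ≈ -8.6982%.

-8.70%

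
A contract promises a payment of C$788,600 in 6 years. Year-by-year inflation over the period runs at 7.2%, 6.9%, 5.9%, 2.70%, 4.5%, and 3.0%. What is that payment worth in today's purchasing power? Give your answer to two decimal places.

Price-level factor over 6 years: 1.072 × 1.069 × 1.059 × 1.0270 × 1.045 × 1.030 ≈ 1.3415053513.
Purchasing power today: C$788,600 divided by that factor.

C$587,847.08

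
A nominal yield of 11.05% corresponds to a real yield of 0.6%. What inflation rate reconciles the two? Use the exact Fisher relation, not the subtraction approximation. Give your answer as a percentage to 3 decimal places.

From (1+r_nom) = (1+r_real)(1+π), we get 1+π = (1 + 11.05%)/(1 + 0.6%) = 1.1105/1.006 ≈ 1.10388.
So π ≈ 10.3877%.

10.388%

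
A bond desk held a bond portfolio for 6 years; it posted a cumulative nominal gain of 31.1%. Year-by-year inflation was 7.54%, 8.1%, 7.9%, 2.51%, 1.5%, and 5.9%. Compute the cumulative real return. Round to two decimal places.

-5.15%

Cumulative inflation factor: 1.0754 × 1.081 × 1.079 × 1.0251 × 1.015 × 1.059 ≈ 1.38212.
Nominal growth factor: 1.31100. Real growth factor = 1.31100 / 1.38212 ≈ 0.94854.
Total real return ≈ -5.1456%.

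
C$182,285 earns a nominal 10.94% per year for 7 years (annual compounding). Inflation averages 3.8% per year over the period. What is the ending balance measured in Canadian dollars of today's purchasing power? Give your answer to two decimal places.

C$290,393.30

Nominal value at maturity: C$182,285 × (1 + 10.94%)^7 ≈ C$377,023.19.
Price-level factor over 7 years: (1 + 3.8%)^7 ≈ 1.2983191849.
Dividing the nominal maturity value by the price-level factor gives the value in today's money.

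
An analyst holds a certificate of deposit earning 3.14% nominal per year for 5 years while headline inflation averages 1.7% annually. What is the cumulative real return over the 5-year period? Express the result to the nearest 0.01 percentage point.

7.28%

The annual real rate is (1+3.14%)/(1+1.7%) − 1 = 1.4159%.
Compounded over 5 years: (1 + 0.014159)^5 − 1 ≈ 0.07283.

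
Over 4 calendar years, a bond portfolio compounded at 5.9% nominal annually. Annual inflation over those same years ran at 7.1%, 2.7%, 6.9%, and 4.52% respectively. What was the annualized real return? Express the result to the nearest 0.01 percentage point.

0.58%

Cumulative inflation factor: 1.071 × 1.027 × 1.069 × 1.0452 ≈ 1.22896.
Nominal growth factor: 1.25772. Real growth factor = 1.25772 / 1.22896 ≈ 1.02340.
Annualized: 1.02340^(1/4) − 1 ≈ 0.00580.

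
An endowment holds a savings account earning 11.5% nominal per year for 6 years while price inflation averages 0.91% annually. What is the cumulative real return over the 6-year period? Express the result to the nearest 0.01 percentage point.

81.99%

The annual real rate is (1+11.5%)/(1+0.91%) − 1 = 10.4945%.
Compounded over 6 years: (1 + 0.104945)^6 − 1 ≈ 0.81989.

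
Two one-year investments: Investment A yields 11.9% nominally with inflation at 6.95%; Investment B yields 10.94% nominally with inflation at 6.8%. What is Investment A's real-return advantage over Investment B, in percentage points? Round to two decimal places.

Investment A real return: 1.119/1.0695 − 1 = 4.628%.
Investment B real return: 1.1094/1.068 − 1 = 3.876%.
Difference: 4.628 − 3.876 = 0.752 pp.

0.75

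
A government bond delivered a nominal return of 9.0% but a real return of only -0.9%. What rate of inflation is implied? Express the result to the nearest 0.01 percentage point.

9.99%

From (1+r_nom) = (1+r_real)(1+π), we get 1+π = (1 + 9.0%)/(1 − 0.9%) = 1.090/0.991 ≈ 1.09990.
So π ≈ 9.9899%.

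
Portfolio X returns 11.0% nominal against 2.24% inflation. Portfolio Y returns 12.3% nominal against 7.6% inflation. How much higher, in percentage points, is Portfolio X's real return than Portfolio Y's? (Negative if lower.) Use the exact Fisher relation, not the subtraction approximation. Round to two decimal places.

Portfolio X real return: 1.110/1.0224 − 1 = 8.568%.
Portfolio Y real return: 1.123/1.076 − 1 = 4.368%.
Difference: 8.568 − 4.368 = 4.200 pp.

4.20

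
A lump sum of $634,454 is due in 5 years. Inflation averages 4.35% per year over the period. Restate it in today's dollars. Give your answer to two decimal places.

$512,788.02

Price-level factor over 5 years: (1 + 4.35%)^5 ≈ 1.2372636876.
Purchasing power today: $634,454 divided by that factor.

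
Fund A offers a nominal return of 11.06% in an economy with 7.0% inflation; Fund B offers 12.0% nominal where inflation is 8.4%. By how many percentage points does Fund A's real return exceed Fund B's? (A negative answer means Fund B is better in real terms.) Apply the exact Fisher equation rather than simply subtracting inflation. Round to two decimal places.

0.47

Fund A real return: 1.1106/1.070 − 1 = 3.794%.
Fund B real return: 1.120/1.084 − 1 = 3.321%.
Difference: 3.794 − 3.321 = 0.473 pp.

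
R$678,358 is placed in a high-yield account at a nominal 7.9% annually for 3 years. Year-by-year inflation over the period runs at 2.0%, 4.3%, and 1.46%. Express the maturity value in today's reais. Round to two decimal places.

R$789,485.12

Nominal value at maturity: R$678,358 × (1 + 7.9%)^3 ≈ R$852,164.20.
Price-level factor over 3 years: 1.020 × 1.043 × 1.0146 = 1.079392356.
The maturity value deflated by that factor is the answer in today's purchasing power.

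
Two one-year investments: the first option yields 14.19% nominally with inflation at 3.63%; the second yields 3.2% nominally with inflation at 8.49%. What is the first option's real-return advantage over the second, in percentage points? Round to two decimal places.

The first option real return: 1.1419/1.0363 − 1 = 10.190%.
The second real return: 1.032/1.0849 − 1 = -4.876%.
Difference: 10.190 − (-4.876) = 15.066 pp.

15.07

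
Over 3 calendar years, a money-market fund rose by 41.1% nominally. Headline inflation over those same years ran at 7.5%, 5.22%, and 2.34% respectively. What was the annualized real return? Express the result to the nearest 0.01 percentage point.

Cumulative inflation factor: 1.075 × 1.0522 × 1.0234 ≈ 1.15758.
Nominal growth factor: 1.41100. Real growth factor = 1.41100 / 1.15758 ≈ 1.21892.
Annualized: 1.21892^(1/3) − 1 ≈ 0.06821.

6.82%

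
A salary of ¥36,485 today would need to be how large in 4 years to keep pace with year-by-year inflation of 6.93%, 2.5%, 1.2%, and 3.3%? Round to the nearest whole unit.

Cumulative price-level factor: 1.0693 × 1.025 × 1.012 × 1.033 ≈ 1.1457879914.
The nominal amount required is ¥36,485 scaled up by that factor.

¥41,804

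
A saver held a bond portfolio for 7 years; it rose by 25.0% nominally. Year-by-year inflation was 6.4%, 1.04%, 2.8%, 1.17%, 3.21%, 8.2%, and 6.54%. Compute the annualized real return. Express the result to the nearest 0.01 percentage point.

Cumulative inflation factor: 1.064 × 1.0104 × 1.028 × 1.0117 × 1.0321 × 1.082 × 1.0654 ≈ 1.33028.
Nominal growth factor: 1.25000. Real growth factor = 1.25000 / 1.33028 ≈ 0.93966.
Annualized: 0.93966^(1/7) − 1 ≈ -0.00885.

-0.89%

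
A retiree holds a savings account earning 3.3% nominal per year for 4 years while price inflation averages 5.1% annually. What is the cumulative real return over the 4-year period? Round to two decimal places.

-6.68%

The annual real rate is (1+3.3%)/(1+5.1%) − 1 = -1.7127%.
Compounded over 4 years: (1 + -0.017127)^4 − 1 ≈ -0.06677.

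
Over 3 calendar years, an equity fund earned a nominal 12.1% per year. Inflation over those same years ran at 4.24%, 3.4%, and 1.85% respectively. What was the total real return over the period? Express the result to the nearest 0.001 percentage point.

Cumulative inflation factor: 1.0424 × 1.034 × 1.0185 ≈ 1.09778.
Nominal growth factor: 1.40869. Real growth factor = 1.40869 / 1.09778 ≈ 1.28322.
Total real return ≈ 28.3219%.

28.322%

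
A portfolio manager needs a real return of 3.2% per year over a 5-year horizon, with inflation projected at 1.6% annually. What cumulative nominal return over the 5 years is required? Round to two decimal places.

26.73%

Required annual nominal rate: (1+3.2%)(1+1.6%) − 1 = 4.8512%.
Cumulative over 5 years: (1 + 0.048512)^5 − 1 ≈ 0.26726.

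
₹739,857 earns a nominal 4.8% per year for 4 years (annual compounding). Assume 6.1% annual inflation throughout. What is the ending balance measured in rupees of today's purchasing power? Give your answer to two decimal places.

₹704,257.34

Nominal value at maturity: ₹739,857 × (1 + 4.8%)^4 ≈ ₹892,468.54.
Price-level factor over 4 years: (1 + 6.1%)^4 ≈ 1.2672477698.
Dividing the nominal maturity value by the price-level factor gives the value in today's money.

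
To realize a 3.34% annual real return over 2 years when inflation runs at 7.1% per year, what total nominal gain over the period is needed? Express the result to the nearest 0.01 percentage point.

22.49%

Required annual nominal rate: (1+3.34%)(1+7.1%) − 1 = 10.67714%.
Cumulative over 2 years: (1 + 0.1067714)^2 − 1 ≈ 0.22494.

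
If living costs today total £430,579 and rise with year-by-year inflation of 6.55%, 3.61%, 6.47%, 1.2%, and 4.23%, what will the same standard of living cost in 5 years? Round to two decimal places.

£533,836.76

Cumulative price-level factor: 1.0655 × 1.0361 × 1.0647 × 1.012 × 1.0423 ≈ 1.2398114192.
The nominal amount required is £430,579 scaled up by that factor.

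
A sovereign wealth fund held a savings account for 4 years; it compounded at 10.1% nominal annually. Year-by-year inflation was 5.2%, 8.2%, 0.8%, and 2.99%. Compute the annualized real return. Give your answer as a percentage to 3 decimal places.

5.600%

Cumulative inflation factor: 1.052 × 1.082 × 1.008 × 1.0299 ≈ 1.18168.
Nominal growth factor: 1.46943. Real growth factor = 1.46943 / 1.18168 ≈ 1.24351.
Annualized: 1.24351^(1/4) − 1 ≈ 0.05600.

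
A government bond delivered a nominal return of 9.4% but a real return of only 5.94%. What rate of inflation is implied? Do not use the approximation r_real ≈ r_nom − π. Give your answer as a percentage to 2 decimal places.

From (1+r_nom) = (1+r_real)(1+π), we get 1+π = (1 + 9.4%)/(1 + 5.94%) = 1.094/1.0594 ≈ 1.03266.
So π ≈ 3.2660%.

3.27%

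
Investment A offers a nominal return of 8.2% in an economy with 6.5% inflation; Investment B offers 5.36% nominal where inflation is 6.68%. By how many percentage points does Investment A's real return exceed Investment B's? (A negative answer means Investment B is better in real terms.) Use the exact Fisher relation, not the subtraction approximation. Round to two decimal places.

2.83

Investment A real return: 1.082/1.065 − 1 = 1.596%.
Investment B real return: 1.0536/1.0668 − 1 = -1.237%.
Difference: 1.596 − (-1.237) = 2.833 pp.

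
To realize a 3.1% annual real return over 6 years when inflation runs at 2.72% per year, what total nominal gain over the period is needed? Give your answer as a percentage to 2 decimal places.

Required annual nominal rate: (1+3.1%)(1+2.72%) − 1 = 5.90432%.
Cumulative over 6 years: (1 + 0.0590432)^6 − 1 ≈ 0.41085.

41.09%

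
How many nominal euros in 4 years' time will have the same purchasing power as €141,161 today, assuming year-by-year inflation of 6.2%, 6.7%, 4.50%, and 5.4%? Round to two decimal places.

Cumulative price-level factor: 1.062 × 1.067 × 1.0450 × 1.054 ≈ 1.2480898102.
Multiplying €141,161 by the price-level factor gives the future nominal sum.

€176,181.61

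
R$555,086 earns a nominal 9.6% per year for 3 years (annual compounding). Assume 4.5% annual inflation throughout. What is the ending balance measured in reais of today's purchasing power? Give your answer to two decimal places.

Nominal value at maturity: R$555,086 × (1 + 9.6%)^3 ≈ R$730,788.89.
Price-level factor over 3 years: (1 + 4.5%)^3 = 1.141166125.
The maturity value deflated by that factor is the answer in today's purchasing power.

R$640,387.82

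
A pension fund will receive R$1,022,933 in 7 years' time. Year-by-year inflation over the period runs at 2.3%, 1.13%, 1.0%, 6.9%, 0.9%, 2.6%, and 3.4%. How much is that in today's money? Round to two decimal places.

Price-level factor over 7 years: 1.023 × 1.0113 × 1.010 × 1.069 × 1.009 × 1.026 × 1.034 ≈ 1.1956767535.
Purchasing power today: R$1,022,933 divided by that factor.

R$855,526.38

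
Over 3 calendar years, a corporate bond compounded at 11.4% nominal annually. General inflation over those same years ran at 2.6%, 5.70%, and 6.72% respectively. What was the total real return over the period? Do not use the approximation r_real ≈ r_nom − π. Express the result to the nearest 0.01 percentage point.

19.45%

Cumulative inflation factor: 1.026 × 1.0570 × 1.0672 ≈ 1.15736.
Nominal growth factor: 1.38247. Real growth factor = 1.38247 / 1.15736 ≈ 1.19450.
Total real return ≈ 19.4503%.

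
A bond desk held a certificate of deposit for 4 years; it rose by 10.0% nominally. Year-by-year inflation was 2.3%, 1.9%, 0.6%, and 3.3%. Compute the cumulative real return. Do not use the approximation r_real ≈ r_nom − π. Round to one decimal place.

1.5%

Cumulative inflation factor: 1.023 × 1.019 × 1.006 × 1.033 ≈ 1.08330.
Nominal growth factor: 1.10000. Real growth factor = 1.10000 / 1.08330 ≈ 1.01542.
Total real return ≈ 1.5417%.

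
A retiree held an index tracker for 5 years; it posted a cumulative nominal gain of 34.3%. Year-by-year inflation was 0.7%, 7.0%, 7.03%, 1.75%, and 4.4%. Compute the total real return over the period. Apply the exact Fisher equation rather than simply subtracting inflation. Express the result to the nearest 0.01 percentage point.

Cumulative inflation factor: 1.007 × 1.070 × 1.0703 × 1.0175 × 1.044 ≈ 1.22505.
Nominal growth factor: 1.34300. Real growth factor = 1.34300 / 1.22505 ≈ 1.09628.
Total real return ≈ 9.6282%.

9.63%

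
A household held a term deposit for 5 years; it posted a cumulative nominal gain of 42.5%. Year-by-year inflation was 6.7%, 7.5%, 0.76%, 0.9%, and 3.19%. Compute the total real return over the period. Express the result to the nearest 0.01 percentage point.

Cumulative inflation factor: 1.067 × 1.075 × 1.0076 × 1.009 × 1.0319 ≈ 1.20334.
Nominal growth factor: 1.42500. Real growth factor = 1.42500 / 1.20334 ≈ 1.18420.
Total real return ≈ 18.4200%.

18.42%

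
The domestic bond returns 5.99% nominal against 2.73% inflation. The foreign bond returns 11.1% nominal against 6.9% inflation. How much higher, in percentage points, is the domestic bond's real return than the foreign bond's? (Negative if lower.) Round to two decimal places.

The domestic bond real return: 1.0599/1.0273 − 1 = 3.173%.
The foreign bond real return: 1.111/1.069 − 1 = 3.929%.
Difference: 3.173 − 3.929 = -0.756 pp.

-0.76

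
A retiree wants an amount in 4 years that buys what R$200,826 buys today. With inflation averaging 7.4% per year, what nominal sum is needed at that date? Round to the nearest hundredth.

Cumulative price-level factor: (1+7.4%)^4 ≈ 1.3305068826.
Multiplying R$200,826 by the price-level factor gives the future nominal sum.

R$267,200.38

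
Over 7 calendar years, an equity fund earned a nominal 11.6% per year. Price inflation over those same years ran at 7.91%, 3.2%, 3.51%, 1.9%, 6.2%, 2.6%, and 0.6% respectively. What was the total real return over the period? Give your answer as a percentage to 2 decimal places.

67.45%

Cumulative inflation factor: 1.0791 × 1.032 × 1.0351 × 1.019 × 1.062 × 1.026 × 1.006 ≈ 1.28756.
Nominal growth factor: 2.15600. Real growth factor = 2.15600 / 1.28756 ≈ 1.67449.
Total real return ≈ 67.4486%.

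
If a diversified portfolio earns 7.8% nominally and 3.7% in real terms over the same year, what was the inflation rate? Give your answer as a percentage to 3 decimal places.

From (1+r_nom) = (1+r_real)(1+π), we get 1+π = (1 + 7.8%)/(1 + 3.7%) = 1.078/1.037 ≈ 1.03954.
So π ≈ 3.9537%.

3.954%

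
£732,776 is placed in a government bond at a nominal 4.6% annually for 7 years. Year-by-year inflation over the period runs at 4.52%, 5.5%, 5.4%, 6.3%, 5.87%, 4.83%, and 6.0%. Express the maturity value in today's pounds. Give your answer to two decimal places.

£690,721.43

Nominal value at maturity: £732,776 × (1 + 4.6%)^7 ≈ £1,003,905.95.
Price-level factor over 7 years: 1.0452 × 1.055 × 1.054 × 1.063 × 1.0587 × 1.0483 × 1.060 ≈ 1.4534165468.
The maturity value deflated by that factor is the answer in today's purchasing power.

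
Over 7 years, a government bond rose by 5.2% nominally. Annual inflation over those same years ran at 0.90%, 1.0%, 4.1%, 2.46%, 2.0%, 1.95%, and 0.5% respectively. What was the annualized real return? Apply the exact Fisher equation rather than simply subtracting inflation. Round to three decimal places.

Cumulative inflation factor: 1.0090 × 1.010 × 1.041 × 1.0246 × 1.020 × 1.0195 × 1.005 ≈ 1.13598.
Nominal growth factor: 1.05200. Real growth factor = 1.05200 / 1.13598 ≈ 0.92607.
Annualized: 0.92607^(1/7) − 1 ≈ -0.01091.

-1.091%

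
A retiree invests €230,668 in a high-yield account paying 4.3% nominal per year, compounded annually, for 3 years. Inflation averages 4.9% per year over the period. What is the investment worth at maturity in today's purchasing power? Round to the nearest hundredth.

€226,732.52

Nominal value at maturity: €230,668 × (1 + 4.3%)^3 ≈ €261,722.03.
Price-level factor over 3 years: (1 + 4.9%)^3 = 1.154320649.
Dividing the nominal maturity value by the price-level factor gives the value in today's money.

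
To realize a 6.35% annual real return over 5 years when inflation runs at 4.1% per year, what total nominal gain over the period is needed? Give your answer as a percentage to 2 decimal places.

66.32%

Required annual nominal rate: (1+6.35%)(1+4.1%) − 1 = 10.71035%.
Cumulative over 5 years: (1 + 0.1071035)^5 − 1 ≈ 0.66319.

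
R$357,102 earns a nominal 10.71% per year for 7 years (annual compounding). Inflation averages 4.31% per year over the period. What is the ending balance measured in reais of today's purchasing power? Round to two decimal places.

Nominal value at maturity: R$357,102 × (1 + 10.71%)^7 ≈ R$727,947.80.
Price-level factor over 7 years: (1 + 4.31%)^7 ≈ 1.3436359581.
Dividing the nominal maturity value by the price-level factor gives the value in today's money.

R$541,774.57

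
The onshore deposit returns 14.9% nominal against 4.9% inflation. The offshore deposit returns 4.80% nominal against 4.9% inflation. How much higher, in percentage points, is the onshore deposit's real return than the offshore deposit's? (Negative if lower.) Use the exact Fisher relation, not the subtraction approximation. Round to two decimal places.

9.63

The onshore deposit real return: 1.149/1.049 − 1 = 9.533%.
The offshore deposit real return: 1.0480/1.049 − 1 = -0.095%.
Difference: 9.533 − (-0.095) = 9.628 pp.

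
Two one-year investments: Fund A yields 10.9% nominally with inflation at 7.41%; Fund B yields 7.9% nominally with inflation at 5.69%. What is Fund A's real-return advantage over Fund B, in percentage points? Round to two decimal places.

1.16

Fund A real return: 1.109/1.0741 − 1 = 3.249%.
Fund B real return: 1.079/1.0569 − 1 = 2.091%.
Difference: 3.249 − 2.091 = 1.158 pp.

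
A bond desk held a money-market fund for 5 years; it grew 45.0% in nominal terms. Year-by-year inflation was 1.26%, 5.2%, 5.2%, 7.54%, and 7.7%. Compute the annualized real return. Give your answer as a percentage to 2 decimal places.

2.24%

Cumulative inflation factor: 1.0126 × 1.052 × 1.052 × 1.0754 × 1.077 ≈ 1.29794.
Nominal growth factor: 1.45000. Real growth factor = 1.45000 / 1.29794 ≈ 1.11715.
Annualized: 1.11715^(1/5) − 1 ≈ 0.02240.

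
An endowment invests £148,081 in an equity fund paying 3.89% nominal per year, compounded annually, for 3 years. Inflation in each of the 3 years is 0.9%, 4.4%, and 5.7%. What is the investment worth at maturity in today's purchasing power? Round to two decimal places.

Nominal value at maturity: £148,081 × (1 + 3.89%)^3 ≈ £166,043.00.
Price-level factor over 3 years: 1.009 × 1.044 × 1.057 = 1.113439572.
The maturity value deflated by that factor is the answer in today's purchasing power.

£149,126.19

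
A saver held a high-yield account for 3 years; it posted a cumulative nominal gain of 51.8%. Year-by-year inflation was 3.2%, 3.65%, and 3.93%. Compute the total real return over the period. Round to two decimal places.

36.55%

Cumulative inflation factor: 1.032 × 1.0365 × 1.0393 ≈ 1.11171.
Nominal growth factor: 1.51800. Real growth factor = 1.51800 / 1.11171 ≈ 1.36547.
Total real return ≈ 36.5469%.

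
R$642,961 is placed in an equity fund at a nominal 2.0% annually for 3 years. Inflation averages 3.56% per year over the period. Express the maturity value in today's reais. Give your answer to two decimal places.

R$614,340.32

Nominal value at maturity: R$642,961 × (1 + 2.0%)^3 ≈ R$682,315.36.
Price-level factor over 3 years: (1 + 3.56%)^3 ≈ 1.1106471980.
Dividing the nominal maturity value by the price-level factor gives the value in today's money.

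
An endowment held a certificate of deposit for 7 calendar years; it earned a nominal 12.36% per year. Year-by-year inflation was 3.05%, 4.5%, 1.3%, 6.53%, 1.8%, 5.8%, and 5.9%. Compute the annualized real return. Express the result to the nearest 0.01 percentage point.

7.93%

Cumulative inflation factor: 1.0305 × 1.045 × 1.013 × 1.0653 × 1.018 × 1.058 × 1.059 ≈ 1.32549.
Nominal growth factor: 2.26090. Real growth factor = 2.26090 / 1.32549 ≈ 1.70572.
Annualized: 1.70572^(1/7) − 1 ≈ 0.07927.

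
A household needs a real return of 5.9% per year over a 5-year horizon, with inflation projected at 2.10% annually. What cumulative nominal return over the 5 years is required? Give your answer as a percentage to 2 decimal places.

Required annual nominal rate: (1+5.9%)(1+2.10%) − 1 = 8.1239%.
Cumulative over 5 years: (1 + 0.081239)^5 − 1 ≈ 0.47778.

47.78%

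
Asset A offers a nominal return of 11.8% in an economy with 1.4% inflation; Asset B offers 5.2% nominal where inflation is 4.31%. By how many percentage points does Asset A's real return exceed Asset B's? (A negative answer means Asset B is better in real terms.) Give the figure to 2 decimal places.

9.40

Asset A real return: 1.118/1.014 − 1 = 10.256%.
Asset B real return: 1.052/1.0431 − 1 = 0.853%.
Difference: 10.256 − 0.853 = 9.403 pp.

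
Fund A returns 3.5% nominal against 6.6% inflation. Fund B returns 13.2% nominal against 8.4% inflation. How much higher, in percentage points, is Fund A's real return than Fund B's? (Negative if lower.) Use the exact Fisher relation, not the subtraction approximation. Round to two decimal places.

-7.34

Fund A real return: 1.035/1.066 − 1 = -2.908%.
Fund B real return: 1.132/1.084 − 1 = 4.428%.
Difference: -2.908 − 4.428 = -7.336 pp.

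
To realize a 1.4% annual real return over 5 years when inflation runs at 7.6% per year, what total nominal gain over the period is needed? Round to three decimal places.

Required annual nominal rate: (1+1.4%)(1+7.6%) − 1 = 9.1064%.
Cumulative over 5 years: (1 + 0.091064)^5 − 1 ≈ 0.54615.

54.615%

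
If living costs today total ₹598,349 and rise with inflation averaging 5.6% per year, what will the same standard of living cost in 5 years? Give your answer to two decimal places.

₹785,731.49

Cumulative price-level factor: (1+5.6%)^5 ≈ 1.3131658832.
Multiplying ₹598,349 by the price-level factor gives the future nominal sum.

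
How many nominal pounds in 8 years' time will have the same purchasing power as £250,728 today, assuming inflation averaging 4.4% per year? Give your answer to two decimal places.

£353,839.92

Cumulative price-level factor: (1+4.4%)^8 ≈ 1.4112501118.
The nominal amount required is £250,728 scaled up by that factor.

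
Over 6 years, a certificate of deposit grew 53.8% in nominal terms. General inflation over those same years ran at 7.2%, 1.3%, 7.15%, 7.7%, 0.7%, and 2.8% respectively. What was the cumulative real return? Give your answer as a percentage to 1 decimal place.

Cumulative inflation factor: 1.072 × 1.013 × 1.0715 × 1.077 × 1.007 × 1.028 ≈ 1.29728.
Nominal growth factor: 1.53800. Real growth factor = 1.53800 / 1.29728 ≈ 1.18555.
Total real return ≈ 18.5555%.

18.6%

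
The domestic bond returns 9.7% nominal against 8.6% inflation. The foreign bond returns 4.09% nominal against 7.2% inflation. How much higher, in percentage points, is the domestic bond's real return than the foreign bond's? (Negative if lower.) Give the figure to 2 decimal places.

The domestic bond real return: 1.097/1.086 − 1 = 1.013%.
The foreign bond real return: 1.0409/1.072 − 1 = -2.901%.
Difference: 1.013 − (-2.901) = 3.914 pp.

3.91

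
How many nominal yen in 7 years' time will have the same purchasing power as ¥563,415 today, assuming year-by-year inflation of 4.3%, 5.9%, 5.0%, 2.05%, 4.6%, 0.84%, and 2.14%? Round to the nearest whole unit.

Cumulative price-level factor: 1.043 × 1.059 × 1.050 × 1.0205 × 1.046 × 1.0084 × 1.0214 ≈ 1.2750962007.
Multiplying ¥563,415 by the price-level factor gives the future nominal sum.

¥718,408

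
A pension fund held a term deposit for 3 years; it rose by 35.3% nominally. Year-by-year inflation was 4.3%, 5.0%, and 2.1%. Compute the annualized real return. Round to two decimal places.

6.56%

Cumulative inflation factor: 1.043 × 1.050 × 1.021 ≈ 1.11815.
Nominal growth factor: 1.35300. Real growth factor = 1.35300 / 1.11815 ≈ 1.21004.
Annualized: 1.21004^(1/3) − 1 ≈ 0.06561.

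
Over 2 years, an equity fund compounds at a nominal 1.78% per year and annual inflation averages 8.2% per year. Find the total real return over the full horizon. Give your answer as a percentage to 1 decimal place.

-11.5%

The annual real rate is (1+1.78%)/(1+8.2%) − 1 = -5.9335%.
Compounded over 2 years: (1 + -0.059335)^2 − 1 ≈ -0.11515.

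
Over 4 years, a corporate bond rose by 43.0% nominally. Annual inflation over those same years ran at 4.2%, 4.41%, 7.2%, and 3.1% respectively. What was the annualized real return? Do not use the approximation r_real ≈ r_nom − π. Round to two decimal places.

4.43%

Cumulative inflation factor: 1.042 × 1.0441 × 1.072 × 1.031 ≈ 1.20244.
Nominal growth factor: 1.43000. Real growth factor = 1.43000 / 1.20244 ≈ 1.18925.
Annualized: 1.18925^(1/4) − 1 ≈ 0.04428.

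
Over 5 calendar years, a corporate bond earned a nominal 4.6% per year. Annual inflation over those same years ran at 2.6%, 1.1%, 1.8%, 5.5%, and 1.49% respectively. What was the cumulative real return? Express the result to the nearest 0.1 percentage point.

Cumulative inflation factor: 1.026 × 1.011 × 1.018 × 1.055 × 1.0149 ≈ 1.13063.
Nominal growth factor: 1.25216. Real growth factor = 1.25216 / 1.13063 ≈ 1.10748.
Total real return ≈ 10.7481%.

10.7%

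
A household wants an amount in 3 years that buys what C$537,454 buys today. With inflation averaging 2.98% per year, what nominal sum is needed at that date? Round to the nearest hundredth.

C$586,948.45

Cumulative price-level factor: (1+2.98%)^3 ≈ 1.0920905836.
Multiplying C$537,454 by the price-level factor gives the future nominal sum.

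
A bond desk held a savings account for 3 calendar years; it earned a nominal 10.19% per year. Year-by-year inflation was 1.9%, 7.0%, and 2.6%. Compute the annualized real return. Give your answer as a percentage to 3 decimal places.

6.147%

Cumulative inflation factor: 1.019 × 1.070 × 1.026 ≈ 1.11868.
Nominal growth factor: 1.33791. Real growth factor = 1.33791 / 1.11868 ≈ 1.19597.
Annualized: 1.19597^(1/3) − 1 ≈ 0.06147.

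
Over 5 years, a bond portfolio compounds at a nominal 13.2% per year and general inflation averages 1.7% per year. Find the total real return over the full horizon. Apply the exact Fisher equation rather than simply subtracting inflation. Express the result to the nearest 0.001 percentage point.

70.855%

The annual real rate is (1+13.2%)/(1+1.7%) − 1 = 11.3078%.
Compounded over 5 years: (1 + 0.113078)^5 − 1 ≈ 0.70855.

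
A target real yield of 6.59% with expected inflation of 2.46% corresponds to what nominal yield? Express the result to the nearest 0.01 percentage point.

By the Fisher equation, 1 + r_nom = (1 + 6.59%)(1 + 2.46%) = 1.0659 × 1.0246 = 1.09212114.
So r_nom = 9.212114%.

9.21%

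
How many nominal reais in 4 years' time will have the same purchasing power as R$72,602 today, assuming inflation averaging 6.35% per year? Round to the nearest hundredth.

R$92,874.94

Cumulative price-level factor: (1+6.35%)^4 ≈ 1.2792339505.
Multiplying R$72,602 by the price-level factor gives the future nominal sum.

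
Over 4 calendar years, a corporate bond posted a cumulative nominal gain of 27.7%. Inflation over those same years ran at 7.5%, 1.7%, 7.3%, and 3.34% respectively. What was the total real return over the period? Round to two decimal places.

Cumulative inflation factor: 1.075 × 1.017 × 1.073 × 1.0334 ≈ 1.21227.
Nominal growth factor: 1.27700. Real growth factor = 1.27700 / 1.21227 ≈ 1.05340.
Total real return ≈ 5.3400%.

5.34%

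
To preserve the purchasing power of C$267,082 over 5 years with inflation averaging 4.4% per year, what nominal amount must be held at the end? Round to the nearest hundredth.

C$331,243.31

Cumulative price-level factor: (1+4.4%)^5 ≈ 1.2402307454.
The nominal amount required is C$267,082 scaled up by that factor.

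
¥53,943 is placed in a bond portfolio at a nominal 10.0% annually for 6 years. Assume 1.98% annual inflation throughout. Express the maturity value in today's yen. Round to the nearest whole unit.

¥84,957

Nominal value at maturity: ¥53,943 × (1 + 10.0%)^6 ≈ ¥95,563.
Price-level factor over 6 years: (1 + 1.98%)^6 ≈ 1.1248381716.
Dividing the nominal maturity value by the price-level factor gives the value in today's money.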